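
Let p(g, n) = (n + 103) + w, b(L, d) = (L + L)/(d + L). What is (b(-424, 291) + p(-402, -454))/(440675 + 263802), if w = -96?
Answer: -58603/93695441 ≈ -0.00062546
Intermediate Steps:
b(L, d) = 2*L/(L + d) (b(L, d) = (2*L)/(L + d) = 2*L/(L + d))
p(g, n) = 7 + n (p(g, n) = (n + 103) - 96 = (103 + n) - 96 = 7 + n)
(b(-424, 291) + p(-402, -454))/(440675 + 263802) = (2*(-424)/(-424 + 291) + (7 - 454))/(440675 + 263802) = (2*(-424)/(-133) - 447)/704477 = (2*(-424)*(-1/133) - 447)*(1/704477) = (848/133 - 447)*(1/704477) = -58603/133*1/704477 = -58603/93695441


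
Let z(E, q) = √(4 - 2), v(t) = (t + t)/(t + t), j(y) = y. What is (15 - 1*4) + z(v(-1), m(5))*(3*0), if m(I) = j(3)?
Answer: 11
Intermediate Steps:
m(I) = 3
v(t) = 1 (v(t) = (2*t)/((2*t)) = (2*t)*(1/(2*t)) = 1)
z(E, q) = √2
(15 - 1*4) + z(v(-1), m(5))*(3*0) = (15 - 1*4) + √2*(3*0) = (15 - 4) + √2*0 = 11 + 0 = 11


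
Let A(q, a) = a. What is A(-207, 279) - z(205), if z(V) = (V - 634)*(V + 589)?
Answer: 340905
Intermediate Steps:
z(V) = (-634 + V)*(589 + V)
A(-207, 279) - z(205) = 279 - (-373426 + 205² - 45*205) = 279 - (-373426 + 42025 - 9225) = 279 - 1*(-340626) = 279 + 340626 = 340905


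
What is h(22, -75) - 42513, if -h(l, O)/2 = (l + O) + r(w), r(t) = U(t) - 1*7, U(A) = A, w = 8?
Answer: -42409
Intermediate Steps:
r(t) = -7 + t (r(t) = t - 1*7 = t - 7 = -7 + t)
h(l, O) = -2 - 2*O - 2*l (h(l, O) = -2*((l + O) + (-7 + 8)) = -2*((O + l) + 1) = -2*(1 + O + l) = -2 - 2*O - 2*l)
h(22, -75) - 42513 = (-2 - 2*(-75) - 2*22) - 42513 = (-2 + 150 - 44) - 42513 = 104 - 42513 = -42409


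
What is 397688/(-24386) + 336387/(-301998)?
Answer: -21384019001/1227420538 ≈ -17.422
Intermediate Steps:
397688/(-24386) + 336387/(-301998) = 397688*(-1/24386) + 336387*(-1/301998) = -198844/12193 - 112129/100666 = -21384019001/1227420538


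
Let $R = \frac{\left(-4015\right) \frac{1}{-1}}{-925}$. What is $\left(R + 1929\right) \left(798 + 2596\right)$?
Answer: $\frac{1208474428}{185} \approx 6.5323 \cdot 10^{6}$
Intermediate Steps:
$R = - \frac{803}{185}$ ($R = \left(-4015\right) \left(-1\right) \left(- \frac{1}{925}\right) = 4015 \left(- \frac{1}{925}\right) = - \frac{803}{185} \approx -4.3405$)
$\left(R + 1929\right) \left(798 + 2596\right) = \left(- \frac{803}{185} + 1929\right) \left(798 + 2596\right) = \frac{356062}{185} \cdot 3394 = \frac{1208474428}{185}$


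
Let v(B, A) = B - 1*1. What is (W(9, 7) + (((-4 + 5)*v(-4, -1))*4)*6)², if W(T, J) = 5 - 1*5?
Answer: 14400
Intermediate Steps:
W(T, J) = 0 (W(T, J) = 5 - 5 = 0)
v(B, A) = -1 + B (v(B, A) = B - 1 = -1 + B)
(W(9, 7) + (((-4 + 5)*v(-4, -1))*4)*6)² = (0 + (((-4 + 5)*(-1 - 4))*4)*6)² = (0 + ((1*(-5))*4)*6)² = (0 - 5*4*6)² = (0 - 20*6)² = (0 - 120)² = (-120)² = 14400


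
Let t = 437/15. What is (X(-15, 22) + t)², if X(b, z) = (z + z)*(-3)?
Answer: 2380849/225 ≈ 10582.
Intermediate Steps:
X(b, z) = -6*z (X(b, z) = (2*z)*(-3) = -6*z)
t = 437/15 (t = 437*(1/15) = 437/15 ≈ 29.133)
(X(-15, 22) + t)² = (-6*22 + 437/15)² = (-132 + 437/15)² = (-1543/15)² = 2380849/225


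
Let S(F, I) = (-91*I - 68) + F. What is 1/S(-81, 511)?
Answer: -1/46650 ≈ -2.1436e-5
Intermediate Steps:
S(F, I) = -68 + F - 91*I (S(F, I) = (-68 - 91*I) + F = -68 + F - 91*I)
1/S(-81, 511) = 1/(-68 - 81 - 91*511) = 1/(-68 - 81 - 46501) = 1/(-46650) = -1/46650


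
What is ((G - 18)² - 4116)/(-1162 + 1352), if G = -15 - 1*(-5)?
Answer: -1666/95 ≈ -17.537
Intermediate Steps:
G = -10 (G = -15 + 5 = -10)
((G - 18)² - 4116)/(-1162 + 1352) = ((-10 - 18)² - 4116)/(-1162 + 1352) = ((-28)² - 4116)/190 = (784 - 4116)*(1/190) = -3332*1/190 = -1666/95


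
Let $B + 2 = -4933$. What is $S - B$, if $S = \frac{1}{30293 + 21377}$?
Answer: $\frac{254991451}{51670} \approx 4935.0$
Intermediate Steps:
$B = -4935$ ($B = -2 - 4933 = -4935$)
$S = \frac{1}{51670} \approx 1.9354 \cdot 10^{-5}$
$S - B = \frac{1}{51670} - -4935 = \frac{1}{51670} + 4935 = \frac{254991451}{51670}$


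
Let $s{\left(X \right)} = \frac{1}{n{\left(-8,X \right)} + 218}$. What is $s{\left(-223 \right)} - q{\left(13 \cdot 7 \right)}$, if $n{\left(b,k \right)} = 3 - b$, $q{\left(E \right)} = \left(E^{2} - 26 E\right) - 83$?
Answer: $- \frac{1335527}{229} \approx -5832.0$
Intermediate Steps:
$q{\left(E \right)} = -83 + E^{2} - 26 E$
$s{\left(X \right)} = \frac{1}{229}$ ($s{\left(X \right)} = \frac{1}{\left(3 - -8\right) + 218} = \frac{1}{\left(3 + 8\right) + 218} = \frac{1}{11 + 218} = \frac{1}{229}$)
$s{\left(-223 \right)} - q{\left(13 \cdot 7 \right)} = \frac{1}{229} - \left(-83 + \left(13 \cdot 7\right)^{2} - 26 \cdot 13 \cdot 7\right) = \frac{1}{229} - \left(-83 + 91^{2} - 2366\right) = \frac{1}{229} - \left(-83 + 8281 - 2366\right) = \frac{1}{229} - 5832 = - \frac{1335527}{229}$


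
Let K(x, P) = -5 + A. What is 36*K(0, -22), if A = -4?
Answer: -324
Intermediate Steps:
K(x, P) = -9 (K(x, P) = -5 - 4 = -9)
36*K(0, -22) = 36*(-9) = -324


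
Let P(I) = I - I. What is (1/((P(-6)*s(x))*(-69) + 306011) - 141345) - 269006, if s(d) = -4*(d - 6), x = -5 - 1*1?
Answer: -125571919860/306011 ≈ -4.1035e+5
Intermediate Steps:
x = -6 (x = -5 - 1 = -6)
P(I) = 0
s(d) = 24 - 4*d (s(d) = -4*(-6 + d) = 24 - 4*d)
(1/((P(-6)*s(x))*(-69) + 306011) - 141345) - 269006 = (1/((0*(24 - 4*(-6)))*(-69) + 306011) - 141345) - 269006 = (1/((0*(24 + 24))*(-69) + 306011) - 141345) - 269006 = (1/((0*48)*(-69) + 306011) - 141345) - 269006 = (1/(0*(-69) + 306011) - 141345) - 269006 = (1/(0 + 306011) - 141345) - 269006 = (1/306011 - 141345) - 269006 = -43253124794/306011 - 269006 = -125571919860/306011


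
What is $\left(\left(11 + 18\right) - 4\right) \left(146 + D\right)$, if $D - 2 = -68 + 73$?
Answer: $3825$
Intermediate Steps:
$D = 7$ ($D = 2 + \left(-68 + 73\right) = 2 + 5 = 7$)
$\left(\left(11 + 18\right) - 4\right) \left(146 + D\right) = \left(\left(11 + 18\right) - 4\right) \left(146 + 7\right) = \left(29 - 4\right) 153 = 25 \cdot 153 = 3825$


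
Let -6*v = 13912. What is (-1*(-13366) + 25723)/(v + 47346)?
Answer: 117267/135082 ≈ 0.86812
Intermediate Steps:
v = -6956/3 (v = -⅙*13912 = -6956/3 ≈ -2318.7)
(-1*(-13366) + 25723)/(v + 47346) = (-1*(-13366) + 25723)/(-6956/3 + 47346) = (13366 + 25723)/(135082/3) = 39089*(3/135082) = 117267/135082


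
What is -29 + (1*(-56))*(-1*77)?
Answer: 4283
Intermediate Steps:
-29 + (1*(-56))*(-1*77) = -29 - 56*(-77) = -29 + 4312 = 4283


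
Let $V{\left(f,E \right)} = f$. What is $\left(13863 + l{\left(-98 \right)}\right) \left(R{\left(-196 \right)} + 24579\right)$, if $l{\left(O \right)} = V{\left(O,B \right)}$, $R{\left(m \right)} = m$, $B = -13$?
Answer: $335631995$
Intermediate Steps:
$l{\left(O \right)} = O$
$\left(13863 + l{\left(-98 \right)}\right) \left(R{\left(-196 \right)} + 24579\right) = \left(13863 - 98\right) \left(-196 + 24579\right) = 13765 \cdot 24383 = 335631995$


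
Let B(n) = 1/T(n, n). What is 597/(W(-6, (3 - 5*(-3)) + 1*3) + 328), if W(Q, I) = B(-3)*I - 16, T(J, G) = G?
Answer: 597/305 ≈ 1.9574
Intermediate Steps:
B(n) = 1/n
W(Q, I) = -16 - I/3 (W(Q, I) = I/(-3) - 16 = -I/3 - 16 = -16 - I/3)
597/(W(-6, (3 - 5*(-3)) + 1*3) + 328) = 597/((-16 - ((3 - 5*(-3)) + 1*3)/3) + 328) = 597/((-16 - ((3 + 15) + 3)/3) + 328) = 597/((-16 - (18 + 3)/3) + 328) = 597/((-16 - ⅓*21) + 328) = 597/((-16 - 7) + 328) = 597/(-23 + 328) = 597/305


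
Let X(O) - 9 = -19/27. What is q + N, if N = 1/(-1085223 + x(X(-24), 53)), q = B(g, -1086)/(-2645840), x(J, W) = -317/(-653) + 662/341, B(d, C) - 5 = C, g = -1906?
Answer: 32579219817757/79920679833788080 ≈ 0.00040764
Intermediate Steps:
X(O) = 224/27 (X(O) = 9 - 19/27 = 224/27)
B(d, C) = 5 + C
x(J, W) = 540383/222673 (x(J, W) = -317*(-1/653) + 662*(1/341) = 317/653 + 662/341 = 540383/222673)
q = 1081/2645840 (q = (5 - 1086)/(-2645840) = -1081*(-1/2645840) = 1081/2645840 ≈ 0.00040857)
N = -222673/241649320696 (N = 1/(-1085223 + 540383/222673) = 1/(-241649320696/222673) = -222673/241649320696 ≈ -9.2147e-7)
q + N = 1081/2645840 - 222673/241649320696 = 32579219817757/79920679833788080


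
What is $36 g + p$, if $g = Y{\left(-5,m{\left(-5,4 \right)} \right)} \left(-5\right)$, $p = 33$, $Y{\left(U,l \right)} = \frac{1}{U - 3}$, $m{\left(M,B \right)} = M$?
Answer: $\frac{111}{2} \approx 55.5$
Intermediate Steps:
$Y{\left(U,l \right)} = \frac{1}{-3 + U}$
$g = \frac{5}{8}$ ($g = \frac{1}{-3 - 5} \left(-5\right) = \frac{1}{-8} \left(-5\right) = \left(- \frac{1}{8}\right) \left(-5\right) = \frac{5}{8} \approx 0.625$)
$36 g + p = 36 \cdot \frac{5}{8} + 33 = \frac{45}{2} + 33 = \frac{111}{2}$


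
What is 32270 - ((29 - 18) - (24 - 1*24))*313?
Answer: 28827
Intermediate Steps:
32270 - ((29 - 18) - (24 - 1*24))*313 = 32270 - (11 - (24 - 24))*313 = 32270 - (11 - 1*0)*313 = 32270 - (11 + 0)*313 = 32270 - 11*313 = 32270 - 1*3443 = 32270 - 3443 = 28827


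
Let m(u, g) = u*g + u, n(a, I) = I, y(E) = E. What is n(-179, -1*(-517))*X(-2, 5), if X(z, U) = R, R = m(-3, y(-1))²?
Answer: 0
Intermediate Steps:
m(u, g) = u + g*u (m(u, g) = g*u + u = u + g*u)
R = 0 (R = (-3*(1 - 1))² = (-3*0)² = 0² = 0)
X(z, U) = 0
n(-179, -1*(-517))*X(-2, 5) = -1*(-517)*0 = 517*0 = 0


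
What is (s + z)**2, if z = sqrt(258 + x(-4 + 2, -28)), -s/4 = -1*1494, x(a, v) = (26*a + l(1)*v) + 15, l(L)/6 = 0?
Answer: (5976 + sqrt(221))**2 ≈ 3.5890e+7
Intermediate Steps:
l(L) = 0 (l(L) = 6*0 = 0)
x(a, v) = 15 + 26*a (x(a, v) = (26*a + 0*v) + 15 = (26*a + 0) + 15 = 26*a + 15 = 15 + 26*a)
s = 5976 (s = -(-4)*1494 = -4*(-1494) = 5976)
z = sqrt(221) (z = sqrt(258 + (15 + 26*(-4 + 2))) = sqrt(258 + (15 + 26*(-2))) = sqrt(258 + (15 - 52)) = sqrt(258 - 37) = sqrt(221) ≈ 14.866)
(s + z)**2 = (5976 + sqrt(221))**2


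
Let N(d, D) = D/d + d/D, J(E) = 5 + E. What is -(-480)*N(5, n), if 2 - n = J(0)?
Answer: -1088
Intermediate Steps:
n = -3 (n = 2 - (5 + 0) = 2 - 1*5 = 2 - 5 = -3)
-(-480)*N(5, n) = -(-480)*(-3/5 + 5/(-3)) = -(-480)*(-3*⅕ + 5*(-⅓)) = -(-480)*(-⅗ - 5/3) = -(-480)*(-34)/15 = -480*34/15 = -1088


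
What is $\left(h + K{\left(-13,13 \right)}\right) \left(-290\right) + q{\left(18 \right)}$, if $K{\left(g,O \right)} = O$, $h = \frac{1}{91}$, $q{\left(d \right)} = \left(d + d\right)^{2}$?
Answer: $- \frac{225424}{91} \approx -2477.2$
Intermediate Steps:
$q{\left(d \right)} = 4 d^{2}$ ($q{\left(d \right)} = \left(2 d\right)^{2} = 4 d^{2}$)
$h = \frac{1}{91} \approx 0.010989$
$\left(h + K{\left(-13,13 \right)}\right) \left(-290\right) + q{\left(18 \right)} = \left(\frac{1}{91} + 13\right) \left(-290\right) + 4 \cdot 18^{2} = \frac{1184}{91} \left(-290\right) + 4 \cdot 324 = - \frac{343360}{91} + 1296 = - \frac{225424}{91}$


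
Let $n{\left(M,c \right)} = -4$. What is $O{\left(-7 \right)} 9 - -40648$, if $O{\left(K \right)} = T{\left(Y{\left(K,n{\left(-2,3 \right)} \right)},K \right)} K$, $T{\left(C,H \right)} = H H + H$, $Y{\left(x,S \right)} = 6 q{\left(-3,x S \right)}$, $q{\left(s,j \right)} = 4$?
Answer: $38002$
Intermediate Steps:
$Y{\left(x,S \right)} = 24$ ($Y{\left(x,S \right)} = 6 \cdot 4 = 24$)
$T{\left(C,H \right)} = H + H^{2}$ ($T{\left(C,H \right)} = H^{2} + H = H + H^{2}$)
$O{\left(K \right)} = K^{2} \left(1 + K\right)$ ($O{\left(K \right)} = K \left(1 + K\right) K = K^{2} \left(1 + K\right)$)
$O{\left(-7 \right)} 9 - -40648 = \left(-7\right)^{2} \left(1 - 7\right) 9 - -40648 = 49 \left(-6\right) 9 + 40648 = \left(-294\right) 9 + 40648 = -2646 + 40648 = 38002$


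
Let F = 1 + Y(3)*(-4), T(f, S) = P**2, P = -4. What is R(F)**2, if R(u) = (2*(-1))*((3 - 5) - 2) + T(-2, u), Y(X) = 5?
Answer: 576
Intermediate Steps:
T(f, S) = 16 (T(f, S) = (-4)**2 = 16)
F = -19 (F = 1 + 5*(-4) = 1 - 20 = -19)
R(u) = 24 (R(u) = (2*(-1))*((3 - 5) - 2) + 16 = -2*(-2 - 2) + 16 = -2*(-4) + 16 = 8 + 16 = 24)
R(F)**2 = 24**2 = 576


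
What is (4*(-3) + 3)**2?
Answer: 81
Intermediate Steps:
(4*(-3) + 3)**2 = (-12 + 3)**2 = (-9)**2 = 81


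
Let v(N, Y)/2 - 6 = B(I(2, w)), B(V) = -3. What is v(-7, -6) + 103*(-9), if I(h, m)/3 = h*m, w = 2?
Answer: -921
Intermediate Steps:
I(h, m) = 3*h*m (I(h, m) = 3*(h*m) = 3*h*m)
v(N, Y) = 6 (v(N, Y) = 12 + 2*(-3) = 12 - 6 = 6)
v(-7, -6) + 103*(-9) = 6 + 103*(-9) = 6 - 927 = -921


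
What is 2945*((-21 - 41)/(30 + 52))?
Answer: -91295/41 ≈ -2226.7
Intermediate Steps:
2945*((-21 - 41)/(30 + 52)) = 2945*(-62/82) = 2945*(-62*1/82) = 2945*(-31/41) = -91295/41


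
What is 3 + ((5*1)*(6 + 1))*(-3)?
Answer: -102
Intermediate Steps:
3 + ((5*1)*(6 + 1))*(-3) = 3 + (5*7)*(-3) = 3 + 35*(-3) = 3 - 105 = -102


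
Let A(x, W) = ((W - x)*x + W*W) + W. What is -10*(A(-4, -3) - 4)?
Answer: 20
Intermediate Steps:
A(x, W) = W + W² + x*(W - x) (A(x, W) = (x*(W - x) + W²) + W = (W² + x*(W - x)) + W = W + W² + x*(W - x))
-10*(A(-4, -3) - 4) = -10*((-3 + (-3)² - 1*(-4)² - 3*(-4)) - 4) = -10*((-3 + 9 - 1*16 + 12) - 4) = -10*((-3 + 9 - 16 + 12) - 4) = -10*(2 - 4) = -10*(-2) = 20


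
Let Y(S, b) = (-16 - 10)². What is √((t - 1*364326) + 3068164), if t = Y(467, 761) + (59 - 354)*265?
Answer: √2626339 ≈ 1620.6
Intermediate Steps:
Y(S, b) = 676 (Y(S, b) = (-26)² = 676)
t = -77499 (t = 676 + (59 - 354)*265 = 676 - 295*265 = 676 - 78175 = -77499)
√((t - 1*364326) + 3068164) = √((-77499 - 1*364326) + 3068164) = √((-77499 - 364326) + 3068164) = √(-441825 + 3068164) = √2626339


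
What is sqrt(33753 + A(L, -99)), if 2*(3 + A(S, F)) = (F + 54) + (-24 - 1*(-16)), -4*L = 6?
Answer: sqrt(134894)/2 ≈ 183.64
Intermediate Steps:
L = -3/2 (L = -1/4*6 = -3/2 ≈ -1.5000)
A(S, F) = 20 + F/2 (A(S, F) = -3 + ((F + 54) + (-24 - 1*(-16)))/2 = -3 + ((54 + F) + (-24 + 16))/2 = -3 + ((54 + F) - 8)/2 = -3 + (46 + F)/2 = -3 + (23 + F/2) = 20 + F/2)
sqrt(33753 + A(L, -99)) = sqrt(33753 + (20 + (1/2)*(-99))) = sqrt(33753 + (20 - 99/2)) = sqrt(33753 - 59/2) = sqrt(67447/2) = sqrt(134894)/2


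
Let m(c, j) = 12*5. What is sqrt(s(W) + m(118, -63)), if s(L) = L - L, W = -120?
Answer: 2*sqrt(15) ≈ 7.7460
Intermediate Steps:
m(c, j) = 60
s(L) = 0
sqrt(s(W) + m(118, -63)) = sqrt(0 + 60) = sqrt(60) = 2*sqrt(15)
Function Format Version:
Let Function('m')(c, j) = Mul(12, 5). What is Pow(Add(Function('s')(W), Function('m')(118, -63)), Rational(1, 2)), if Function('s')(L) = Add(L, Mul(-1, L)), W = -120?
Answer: Mul(2, Pow(15, Rational(1, 2))) ≈ 7.7460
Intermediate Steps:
Function('m')(c, j) = 60
Function('s')(L) = 0
Pow(Add(Function('s')(W), Function('m')(118, -63)), Rational(1, 2)) = Pow(Add(0, 60), Rational(1, 2)) = Pow(60, Rational(1, 2)) = Mul(2, Pow(15, Rational(1, 2)))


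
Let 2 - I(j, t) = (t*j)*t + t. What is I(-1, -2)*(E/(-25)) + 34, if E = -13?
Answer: 954/25 ≈ 38.160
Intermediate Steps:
I(j, t) = 2 - t - j*t**2 (I(j, t) = 2 - ((t*j)*t + t) = 2 - ((j*t)*t + t) = 2 - (j*t**2 + t) = 2 - (t + j*t**2) = 2 + (-t - j*t**2) = 2 - t - j*t**2)
I(-1, -2)*(E/(-25)) + 34 = (2 - 1*(-2) - 1*(-1)*(-2)**2)*(-13/(-25)) + 34 = (2 + 2 - 1*(-1)*4)*(-13*(-1/25)) + 34 = (2 + 2 + 4)*(13/25) + 34 = 8*(13/25) + 34 = 104/25 + 34 = 954/25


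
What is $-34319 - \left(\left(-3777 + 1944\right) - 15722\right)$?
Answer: $-16764$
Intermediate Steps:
$-34319 - \left(\left(-3777 + 1944\right) - 15722\right) = -34319 - \left(-1833 - 15722\right) = -34319 - -17555 = -34319 + 17555 = -16764$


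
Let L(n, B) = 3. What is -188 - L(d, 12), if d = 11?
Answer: -191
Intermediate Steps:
-188 - L(d, 12) = -188 - 1*3 = -188 - 3 = -191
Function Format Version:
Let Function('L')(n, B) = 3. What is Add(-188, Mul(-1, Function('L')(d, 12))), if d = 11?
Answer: -191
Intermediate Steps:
Add(-188, Mul(-1, Function('L')(d, 12))) = Add(-188, Mul(-1, 3)) = Add(-188, -3) = -191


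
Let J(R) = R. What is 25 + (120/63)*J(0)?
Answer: 25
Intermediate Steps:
25 + (120/63)*J(0) = 25 + (120/63)*0 = 25 + (120*(1/63))*0 = 25 + (40/21)*0 = 25 + 0 = 25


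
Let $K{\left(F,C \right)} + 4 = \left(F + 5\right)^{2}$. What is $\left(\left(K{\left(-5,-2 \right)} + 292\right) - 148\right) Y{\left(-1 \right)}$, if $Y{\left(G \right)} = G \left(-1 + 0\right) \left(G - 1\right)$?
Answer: $-280$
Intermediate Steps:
$K{\left(F,C \right)} = -4 + \left(5 + F\right)^{2}$ ($K{\left(F,C \right)} = -4 + \left(F + 5\right)^{2} = -4 + \left(5 + F\right)^{2}$)
$Y{\left(G \right)} = - G \left(-1 + G\right)$ ($Y{\left(G \right)} = G \left(-1\right) \left(-1 + G\right) = - G \left(-1 + G\right)$)
$\left(\left(K{\left(-5,-2 \right)} + 292\right) - 148\right) Y{\left(-1 \right)} = \left(\left(\left(-4 + \left(5 - 5\right)^{2}\right) + 292\right) - 148\right) \left(- (1 - -1)\right) = \left(\left(\left(-4 + 0^{2}\right) + 292\right) - 148\right) \left(- (1 + 1)\right) = \left(\left(\left(-4 + 0\right) + 292\right) - 148\right) \left(\left(-1\right) 2\right) = \left(\left(-4 + 292\right) - 148\right) \left(-2\right) = \left(288 - 148\right) \left(-2\right) = 140 \left(-2\right) = -280$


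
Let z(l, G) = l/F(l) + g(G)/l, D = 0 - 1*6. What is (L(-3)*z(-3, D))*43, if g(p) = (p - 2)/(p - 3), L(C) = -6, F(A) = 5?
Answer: 10406/45 ≈ 231.24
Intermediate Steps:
D = -6 (D = 0 - 6 = -6)
g(p) = (-2 + p)/(-3 + p)
z(l, G) = l/5 + (-2 + G)/(l*(-3 + G)) (z(l, G) = l/5 + ((-2 + G)/(-3 + G))/l = l*(⅕) + (-2 + G)/(l*(-3 + G)) = l/5 + (-2 + G)/(l*(-3 + G)))
(L(-3)*z(-3, D))*43 = -6*(-2 - 6 + (⅕)*(-3)²*(-3 - 6))/((-3)*(-3 - 6))*43 = -(-2)*(-2 - 6 + (⅕)*9*(-9))/(-9)*43 = -(-2)*(-1)*(-2 - 6 - 81/5)/9*43 = -(-2)*(-1)*(-121)/(9*5)*43 = -6*(-121/135)*43 = (242/45)*43 = 10406/45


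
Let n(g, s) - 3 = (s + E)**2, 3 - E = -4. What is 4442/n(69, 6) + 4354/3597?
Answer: 8363381/309342 ≈ 27.036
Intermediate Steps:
E = 7 (E = 3 - 1*(-4) = 3 + 4 = 7)
n(g, s) = 3 + (7 + s)**2 (n(g, s) = 3 + (s + 7)**2 = 3 + (7 + s)**2)
4442/n(69, 6) + 4354/3597 = 4442/(3 + (7 + 6)**2) + 4354/3597 = 4442/(3 + 13**2) + 4354*(1/3597) = 4442/(3 + 169) + 4354/3597 = 4442/172 + 4354/3597 = 4442*(1/172) + 4354/3597 = 2221/86 + 4354/3597 = 8363381/309342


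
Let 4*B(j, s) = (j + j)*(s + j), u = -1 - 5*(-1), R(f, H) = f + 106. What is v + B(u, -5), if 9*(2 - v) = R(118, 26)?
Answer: -224/9 ≈ -24.889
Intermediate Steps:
R(f, H) = 106 + f
u = 4 (u = -1 + 5 = 4)
B(j, s) = j*(j + s)/2 (B(j, s) = ((j + j)*(s + j))/4 = ((2*j)*(j + s))/4 = (2*j*(j + s))/4 = j*(j + s)/2)
v = -206/9 (v = 2 - (106 + 118)/9 = 2 - 1/9*224 = 2 - 224/9 = -206/9 ≈ -22.889)
v + B(u, -5) = -206/9 + (1/2)*4*(4 - 5) = -206/9 + (1/2)*4*(-1) = -206/9 - 2 = -224/9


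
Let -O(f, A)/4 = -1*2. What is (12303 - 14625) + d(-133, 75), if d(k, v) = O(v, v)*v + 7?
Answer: -1715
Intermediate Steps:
O(f, A) = 8 (O(f, A) = -(-4)*2 = -4*(-2) = 8)
d(k, v) = 7 + 8*v (d(k, v) = 8*v + 7 = 7 + 8*v)
(12303 - 14625) + d(-133, 75) = (12303 - 14625) + (7 + 8*75) = -2322 + (7 + 600) = -2322 + 607 = -1715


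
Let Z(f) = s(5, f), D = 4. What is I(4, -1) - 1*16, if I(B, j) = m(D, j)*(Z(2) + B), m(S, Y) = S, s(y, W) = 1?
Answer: 4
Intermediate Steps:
Z(f) = 1
I(B, j) = 4 + 4*B (I(B, j) = 4*(1 + B) = 4 + 4*B)
I(4, -1) - 1*16 = (4 + 4*4) - 1*16 = (4 + 16) - 16 = 20 - 16 = 4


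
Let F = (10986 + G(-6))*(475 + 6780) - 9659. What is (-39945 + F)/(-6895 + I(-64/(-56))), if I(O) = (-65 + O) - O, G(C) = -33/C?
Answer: -159387457/13920 ≈ -11450.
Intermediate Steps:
F = 159467347/2 (F = (10986 - 33/(-6))*(475 + 6780) - 9659 = (10986 - 33*(-1/6))*7255 - 9659 = (10986 + 11/2)*7255 - 9659 = (21983/2)*7255 - 9659 = 159486665/2 - 9659 = 159467347/2 ≈ 7.9734e+7)
I(O) = -65
(-39945 + F)/(-6895 + I(-64/(-56))) = (-39945 + 159467347/2)/(-6895 - 65) = (159387457/2)/(-6960) = (159387457/2)*(-1/6960) = -159387457/13920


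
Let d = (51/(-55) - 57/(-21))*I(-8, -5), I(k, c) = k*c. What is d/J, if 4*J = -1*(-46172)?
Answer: 5504/888811 ≈ 0.0061925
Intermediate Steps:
I(k, c) = c*k
J = 11543 (J = (-1*(-46172))/4 = (¼)*46172 = 11543)
d = 5504/77 (d = (51/(-55) - 57/(-21))*(-5*(-8)) = (51*(-1/55) - 57*(-1/21))*40 = (-51/55 + 19/7)*40 = (688/385)*40 = 5504/77 ≈ 71.480)
d/J = (5504/77)/11543 = (5504/77)*(1/11543) = 5504/888811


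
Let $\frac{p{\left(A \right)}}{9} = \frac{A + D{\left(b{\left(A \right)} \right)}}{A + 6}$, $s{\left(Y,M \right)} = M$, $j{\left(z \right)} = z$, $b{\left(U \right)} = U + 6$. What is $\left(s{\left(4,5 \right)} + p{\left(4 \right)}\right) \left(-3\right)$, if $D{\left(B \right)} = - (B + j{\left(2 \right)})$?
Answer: $\frac{33}{5} \approx 6.6$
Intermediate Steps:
$b{\left(U \right)} = 6 + U$
$D{\left(B \right)} = -2 - B$ ($D{\left(B \right)} = - (B + 2) = - (2 + B) = -2 - B$)
$p{\left(A \right)} = - \frac{72}{6 + A}$ ($p{\left(A \right)} = 9 \frac{A - \left(8 + A\right)}{A + 6} = 9 \frac{A - \left(8 + A\right)}{6 + A} = 9 \left(- \frac{8}{6 + A}\right) = - \frac{72}{6 + A}$)
$\left(s{\left(4,5 \right)} + p{\left(4 \right)}\right) \left(-3\right) = \left(5 - \frac{72}{6 + 4}\right) \left(-3\right) = \left(5 - \frac{72}{10}\right) \left(-3\right) = \left(5 - \frac{36}{5}\right) \left(-3\right) = \left(- \frac{11}{5}\right) \left(-3\right) = \frac{33}{5}$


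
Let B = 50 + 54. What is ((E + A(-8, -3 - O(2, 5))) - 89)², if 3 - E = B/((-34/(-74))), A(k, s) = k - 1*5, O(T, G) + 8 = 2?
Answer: 30591961/289 ≈ 1.0585e+5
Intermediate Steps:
O(T, G) = -6 (O(T, G) = -8 + 2 = -6)
A(k, s) = -5 + k (A(k, s) = k - 5 = -5 + k)
B = 104
E = -3797/17 (E = 3 - 104/((-34/(-74))) = 3 - 104/((-34*(-1/74))) = 3 - 104/17/37 = 3 - 104*37/17 = 3 - 1*3848/17 = 3 - 3848/17 = -3797/17 ≈ -223.35)
((E + A(-8, -3 - O(2, 5))) - 89)² = ((-3797/17 + (-5 - 8)) - 89)² = ((-3797/17 - 13) - 89)² = (-4018/17 - 89)² = (-5531/17)² = 30591961/289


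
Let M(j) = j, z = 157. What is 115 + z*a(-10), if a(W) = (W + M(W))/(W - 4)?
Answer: 2375/7 ≈ 339.29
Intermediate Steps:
a(W) = 2*W/(-4 + W) (a(W) = (W + W)/(W - 4) = (2*W)/(-4 + W) = 2*W/(-4 + W))
115 + z*a(-10) = 115 + 157*(2*(-10)/(-4 - 10)) = 115 + 157*(2*(-10)/(-14)) = 115 + 157*(2*(-10)*(-1/14)) = 115 + 157*(10/7) = 115 + 1570/7 = 2375/7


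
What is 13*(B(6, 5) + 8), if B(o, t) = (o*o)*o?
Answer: 2912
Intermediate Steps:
B(o, t) = o**3 (B(o, t) = o**2*o = o**3)
13*(B(6, 5) + 8) = 13*(6**3 + 8) = 13*(216 + 8) = 13*224 = 2912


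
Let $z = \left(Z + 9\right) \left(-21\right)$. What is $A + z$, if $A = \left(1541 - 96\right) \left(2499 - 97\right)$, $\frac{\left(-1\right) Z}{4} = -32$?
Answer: $3468013$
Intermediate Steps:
$Z = 128$ ($Z = \left(-4\right) \left(-32\right) = 128$)
$z = -2877$ ($z = \left(128 + 9\right) \left(-21\right) = 137 \left(-21\right) = -2877$)
$A = 3470890$ ($A = 1445 \cdot 2402 = 3470890$)
$A + z = 3470890 - 2877 = 3468013$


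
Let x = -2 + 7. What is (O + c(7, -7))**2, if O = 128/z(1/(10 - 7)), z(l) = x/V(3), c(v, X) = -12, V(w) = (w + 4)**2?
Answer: 38588944/25 ≈ 1.5436e+6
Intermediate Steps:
V(w) = (4 + w)**2
x = 5
z(l) = 5/49 (z(l) = 5/((4 + 3)**2) = 5/(7**2) = 5/49)
O = 6272/5 (O = 128/(5/49) = 128*(49/5) = 6272/5 ≈ 1254.4)
(O + c(7, -7))**2 = (6272/5 - 12)**2 = (6212/5)**2 = 38588944/25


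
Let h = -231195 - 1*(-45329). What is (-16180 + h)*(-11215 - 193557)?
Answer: 41373363512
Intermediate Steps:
h = -185866 (h = -231195 + 45329 = -185866)
(-16180 + h)*(-11215 - 193557) = (-16180 - 185866)*(-11215 - 193557) = -202046*(-204772) = 41373363512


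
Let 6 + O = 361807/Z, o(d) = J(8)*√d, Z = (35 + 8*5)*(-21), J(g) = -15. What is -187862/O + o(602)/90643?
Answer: 295882650/371257 - 15*√602/90643 ≈ 796.97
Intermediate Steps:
Z = -1575 (Z = (35 + 40)*(-21) = 75*(-21) = -1575)
o(d) = -15*√d
O = -371257/1575 (O = -6 + 361807/(-1575) = -6 + 361807*(-1/1575) = -6 - 361807/1575 = -371257/1575 ≈ -235.72)
-187862/O + o(602)/90643 = -187862/(-371257/1575) - 15*√602/90643 = -187862*(-1575/371257) - 15*√602*(1/90643) = 295882650/371257 - 15*√602/90643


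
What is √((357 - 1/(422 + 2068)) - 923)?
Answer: I*√3509259090/2490 ≈ 23.791*I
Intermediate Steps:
√((357 - 1/(422 + 2068)) - 923) = √((357 - 1/2490) - 923) = √(888929/2490 - 923) = √(-1409341/2490) = I*√3509259090/2490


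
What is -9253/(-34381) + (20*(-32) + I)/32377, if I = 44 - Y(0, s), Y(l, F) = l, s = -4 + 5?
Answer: 279093305/1113153637 ≈ 0.25072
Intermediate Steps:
s = 1
I = 44 (I = 44 - 1*0 = 44 + 0 = 44)
-9253/(-34381) + (20*(-32) + I)/32377 = -9253/(-34381) + (20*(-32) + 44)/32377 = -9253*(-1/34381) + (-640 + 44)*(1/32377) = 9253/34381 - 596*1/32377 = 9253/34381 - 596/32377 = 279093305/1113153637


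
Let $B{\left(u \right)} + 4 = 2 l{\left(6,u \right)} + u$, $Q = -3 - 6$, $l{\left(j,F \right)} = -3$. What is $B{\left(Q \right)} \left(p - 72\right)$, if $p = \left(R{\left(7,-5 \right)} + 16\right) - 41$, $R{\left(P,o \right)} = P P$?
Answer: $912$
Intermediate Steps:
$Q = -9$
$B{\left(u \right)} = -10 + u$ ($B{\left(u \right)} = -4 + \left(2 \left(-3\right) + u\right) = -4 + \left(-6 + u\right) = -10 + u$)
$R{\left(P,o \right)} = P^{2}$
$p = 24$ ($p = \left(7^{2} + 16\right) - 41 = \left(49 + 16\right) - 41 = 65 - 41 = 24$)
$B{\left(Q \right)} \left(p - 72\right) = \left(-10 - 9\right) \left(24 - 72\right) = \left(-19\right) \left(-48\right) = 912$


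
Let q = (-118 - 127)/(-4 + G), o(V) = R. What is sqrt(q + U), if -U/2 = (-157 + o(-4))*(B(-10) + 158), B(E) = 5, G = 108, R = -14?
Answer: sqrt(150730814)/52 ≈ 236.10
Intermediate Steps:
o(V) = -14
q = -245/104 (q = (-118 - 127)/(-4 + 108) = -245/104 ≈ -2.3558)
U = 55746 (U = -2*(-157 - 14)*(5 + 158) = -(-342)*163 = -2*(-27873) = 55746)
sqrt(q + U) = sqrt(-245/104 + 55746) = sqrt(5797339/104) = sqrt(150730814)/52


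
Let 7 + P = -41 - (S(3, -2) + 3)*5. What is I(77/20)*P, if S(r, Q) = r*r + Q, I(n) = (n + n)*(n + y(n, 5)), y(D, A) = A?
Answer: -667821/100 ≈ -6678.2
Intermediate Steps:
I(n) = 2*n*(5 + n) (I(n) = (n + n)*(n + 5) = (2*n)*(5 + n) = 2*n*(5 + n))
S(r, Q) = Q + r**2 (S(r, Q) = r**2 + Q = Q + r**2)
P = -98 (P = -7 + (-41 - ((-2 + 3**2) + 3)*5) = -7 + (-41 - ((-2 + 9) + 3)*5) = -7 + (-41 - (7 + 3)*5) = -7 + (-41 - 10*5) = -7 + (-41 - 1*50) = -7 + (-41 - 50) = -7 - 91 = -98)
I(77/20)*P = (2*(77/20)*(5 + 77/20))*(-98) = (2*(77/20)*(177/20))*(-98) = (13629/200)*(-98) = -667821/100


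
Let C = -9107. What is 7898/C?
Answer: -7898/9107 ≈ -0.86724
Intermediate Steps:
7898/C = 7898/(-9107) = 7898*(-1/9107) = -7898/9107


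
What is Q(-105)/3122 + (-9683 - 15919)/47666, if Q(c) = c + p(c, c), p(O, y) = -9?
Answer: -21340842/37203313 ≈ -0.57363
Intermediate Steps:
Q(c) = -9 + c (Q(c) = c - 9 = -9 + c)
Q(-105)/3122 + (-9683 - 15919)/47666 = (-9 - 105)/3122 + (-9683 - 15919)/47666 = -114*1/3122 - 25602*1/47666 = -57/1561 - 12801/23833 = -21340842/37203313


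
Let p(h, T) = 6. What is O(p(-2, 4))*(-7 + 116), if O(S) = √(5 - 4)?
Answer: 109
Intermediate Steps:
O(S) = 1 (O(S) = √1 = 1)
O(p(-2, 4))*(-7 + 116) = 1*(-7 + 116) = 1*109 = 109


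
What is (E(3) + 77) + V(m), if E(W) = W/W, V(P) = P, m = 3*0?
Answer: 78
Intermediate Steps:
m = 0
E(W) = 1
(E(3) + 77) + V(m) = (1 + 77) + 0 = 78 + 0 = 78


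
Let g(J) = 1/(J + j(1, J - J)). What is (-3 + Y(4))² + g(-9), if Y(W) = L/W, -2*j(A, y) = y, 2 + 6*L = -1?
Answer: 5561/576 ≈ 9.6545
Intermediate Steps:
L = -½ (L = -⅓ + (⅙)*(-1) = -⅓ - ⅙ = -½ ≈ -0.50000)
j(A, y) = -y/2
Y(W) = -1/(2*W)
g(J) = 1/J (g(J) = 1/(J - (J - J)/2) = 1/(J - ½*0) = 1/(J + 0) = 1/J)
(-3 + Y(4))² + g(-9) = (-3 - ½/4)² + 1/(-9) = (-3 - ½*¼)² - ⅑ = (-3 - ⅛)² - ⅑ = (-25/8)² - ⅑ = 625/64 - ⅑ = 5561/576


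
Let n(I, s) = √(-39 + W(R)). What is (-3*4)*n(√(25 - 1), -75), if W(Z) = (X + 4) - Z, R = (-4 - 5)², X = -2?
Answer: -12*I*√118 ≈ -130.35*I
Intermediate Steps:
R = 81 (R = (-9)² = 81)
W(Z) = 2 - Z (W(Z) = (-2 + 4) - Z = 2 - Z)
n(I, s) = I*√118 (n(I, s) = √(-39 + (2 - 1*81)) = √(-39 + (2 - 81)) = √(-39 - 79) = √(-118) = I*√118)
(-3*4)*n(√(25 - 1), -75) = (-3*4)*(I*√118) = -12*I*√118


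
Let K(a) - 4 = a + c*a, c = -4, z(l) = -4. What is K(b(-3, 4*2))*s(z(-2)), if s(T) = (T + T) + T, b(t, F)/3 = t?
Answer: -372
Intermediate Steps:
b(t, F) = 3*t
K(a) = 4 - 3*a (K(a) = 4 + (a - 4*a) = 4 - 3*a)
s(T) = 3*T (s(T) = 2*T + T = 3*T)
K(b(-3, 4*2))*s(z(-2)) = (4 - 9*(-3))*(3*(-4)) = (4 - 3*(-9))*(-12) = (4 + 27)*(-12) = 31*(-12) = -372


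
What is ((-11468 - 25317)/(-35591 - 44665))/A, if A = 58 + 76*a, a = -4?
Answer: -36785/19742976 ≈ -0.0018632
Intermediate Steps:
A = -246 (A = 58 + 76*(-4) = 58 - 304 = -246)
((-11468 - 25317)/(-35591 - 44665))/A = ((-11468 - 25317)/(-35591 - 44665))/(-246) = -36785/(-80256)*(-1/246) = -36785*(-1/80256)*(-1/246) = (36785/80256)*(-1/246) = -36785/19742976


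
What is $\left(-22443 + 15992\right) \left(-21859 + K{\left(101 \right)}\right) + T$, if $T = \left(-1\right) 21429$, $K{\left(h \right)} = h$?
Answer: $140339429$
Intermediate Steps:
$T = -21429$
$\left(-22443 + 15992\right) \left(-21859 + K{\left(101 \right)}\right) + T = \left(-22443 + 15992\right) \left(-21859 + 101\right) - 21429 = \left(-6451\right) \left(-21758\right) - 21429 = 140360858 - 21429 = 140339429$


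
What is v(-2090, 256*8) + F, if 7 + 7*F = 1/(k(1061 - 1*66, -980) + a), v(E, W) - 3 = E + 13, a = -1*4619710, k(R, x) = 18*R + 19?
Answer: -66840869026/32212467 ≈ -2075.0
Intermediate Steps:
k(R, x) = 19 + 18*R
a = -4619710
v(E, W) = 16 + E (v(E, W) = 3 + (E + 13) = 3 + (13 + E) = 16 + E)
F = -32212468/32212467 (F = -1 + 1/(7*((19 + 18*(1061 - 1*66)) - 4619710)) = -1 + 1/(7*((19 + 18*(1061 - 66)) - 4619710)) = -1 + 1/(7*((19 + 18*995) - 4619710)) = -1 + 1/(7*((19 + 17910) - 4619710)) = -1 + 1/(7*(17929 - 4619710)) = -1 + (⅐)/(-4601781) = -1 + (⅐)*(-1/4601781) = -1 - 1/32212467 = -32212468/32212467 ≈ -1.0000)
v(-2090, 256*8) + F = (16 - 2090) - 32212468/32212467 = -2074 - 32212468/32212467 = -66840869026/32212467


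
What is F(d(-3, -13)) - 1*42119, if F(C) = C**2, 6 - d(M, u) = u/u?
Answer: -42094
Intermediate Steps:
d(M, u) = 5 (d(M, u) = 6 - u/u = 6 - 1*1 = 6 - 1 = 5)
F(d(-3, -13)) - 1*42119 = 5**2 - 1*42119 = 25 - 42119 = -42094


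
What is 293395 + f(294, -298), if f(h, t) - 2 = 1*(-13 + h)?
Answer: 293678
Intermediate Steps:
f(h, t) = -11 + h (f(h, t) = 2 + 1*(-13 + h) = 2 + (-13 + h) = -11 + h)
293395 + f(294, -298) = 293395 + (-11 + 294) = 293395 + 283 = 293678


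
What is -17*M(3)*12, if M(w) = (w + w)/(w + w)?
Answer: -204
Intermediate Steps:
M(w) = 1 (M(w) = (2*w)/((2*w)) = (2*w)*(1/(2*w)) = 1)
-17*M(3)*12 = -17*1*12 = -17*12 = -204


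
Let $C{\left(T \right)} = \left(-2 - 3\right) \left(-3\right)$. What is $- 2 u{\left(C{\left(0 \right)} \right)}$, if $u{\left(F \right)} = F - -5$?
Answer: $-40$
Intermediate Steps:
$C{\left(T \right)} = 15$ ($C{\left(T \right)} = \left(-5\right) \left(-3\right) = 15$)
$u{\left(F \right)} = 5 + F$ ($u{\left(F \right)} = F + 5 = 5 + F$)
$- 2 u{\left(C{\left(0 \right)} \right)} = - 2 \left(5 + 15\right) = \left(-2\right) 20 = -40$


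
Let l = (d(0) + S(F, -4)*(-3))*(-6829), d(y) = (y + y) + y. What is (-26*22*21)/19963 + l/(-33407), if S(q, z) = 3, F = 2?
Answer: -1628230827/666903941 ≈ -2.4415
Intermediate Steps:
d(y) = 3*y (d(y) = 2*y + y = 3*y)
l = 61461 (l = (3*0 + 3*(-3))*(-6829) = (0 - 9)*(-6829) = -9*(-6829) = 61461)
(-26*22*21)/19963 + l/(-33407) = (-26*22*21)/19963 + 61461/(-33407) = -572*21*(1/19963) + 61461*(-1/33407) = -12012*1/19963 - 61461/33407 = -12012/19963 - 61461/33407 = -1628230827/666903941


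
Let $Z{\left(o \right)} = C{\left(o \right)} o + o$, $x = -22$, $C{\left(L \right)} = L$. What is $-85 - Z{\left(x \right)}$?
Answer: $-547$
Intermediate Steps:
$Z{\left(o \right)} = o + o^{2}$ ($Z{\left(o \right)} = o o + o = o^{2} + o = o + o^{2}$)
$-85 - Z{\left(x \right)} = -85 - - 22 \left(1 - 22\right) = -85 - \left(-22\right) \left(-21\right) = -85 - 462 = -547$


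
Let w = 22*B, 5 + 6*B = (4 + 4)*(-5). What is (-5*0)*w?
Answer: 0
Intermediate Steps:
B = -15/2 (B = -⅚ + ((4 + 4)*(-5))/6 = -⅚ + (8*(-5))/6 = -⅚ + (⅙)*(-40) = -⅚ - 20/3 = -15/2 ≈ -7.5000)
w = -165 (w = 22*(-15/2) = -165)
(-5*0)*w = -5*0*(-165) = 0*(-165) = 0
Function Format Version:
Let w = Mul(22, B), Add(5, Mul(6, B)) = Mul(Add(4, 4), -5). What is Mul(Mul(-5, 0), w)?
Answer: 0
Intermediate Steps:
B = Rational(-15, 2) (B = Add(Rational(-5, 6), Mul(Rational(1, 6), Mul(Add(4, 4), -5))) = Add(Rational(-5, 6), Mul(Rational(1, 6), Mul(8, -5))) = Add(Rational(-5, 6), Mul(Rational(1, 6), -40)) = Add(Rational(-5, 6), Rational(-20, 3)) = Rational(-15, 2) ≈ -7.5000)
w = -165 (w = Mul(22, Rational(-15, 2)) = -165)
Mul(Mul(-5, 0), w) = Mul(Mul(-5, 0), -165) = Mul(0, -165) = 0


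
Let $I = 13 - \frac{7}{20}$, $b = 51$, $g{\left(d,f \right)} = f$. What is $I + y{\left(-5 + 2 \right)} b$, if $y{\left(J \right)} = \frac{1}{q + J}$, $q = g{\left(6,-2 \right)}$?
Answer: $\frac{49}{20} \approx 2.45$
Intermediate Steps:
$q = -2$
$y{\left(J \right)} = \frac{1}{-2 + J}$
$I = \frac{253}{20}$ ($I = 13 - \frac{7}{20} = \frac{253}{20} \approx 12.65$)
$I + y{\left(-5 + 2 \right)} b = \frac{253}{20} + \frac{1}{-2 + \left(-5 + 2\right)} 51 = \frac{253}{20} + \frac{1}{-2 - 3} \cdot 51 = \frac{253}{20} + \frac{1}{-5} \cdot 51 = \frac{253}{20} - \frac{51}{5} = \frac{49}{20}$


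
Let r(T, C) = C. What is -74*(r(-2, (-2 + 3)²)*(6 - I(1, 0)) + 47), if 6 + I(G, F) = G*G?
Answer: -4292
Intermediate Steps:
I(G, F) = -6 + G² (I(G, F) = -6 + G*G = -6 + G²)
-74*(r(-2, (-2 + 3)²)*(6 - I(1, 0)) + 47) = -74*((-2 + 3)²*(6 - (-6 + 1²)) + 47) = -74*(1²*(6 - (-6 + 1)) + 47) = -74*(1*(6 - 1*(-5)) + 47) = -74*(1*(6 + 5) + 47) = -74*(1*11 + 47) = -74*(11 + 47) = -74*58 = -4292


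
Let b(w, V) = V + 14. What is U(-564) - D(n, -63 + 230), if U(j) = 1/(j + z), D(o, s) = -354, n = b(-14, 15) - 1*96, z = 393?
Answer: 60533/171 ≈ 353.99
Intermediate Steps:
b(w, V) = 14 + V
n = -67 (n = (14 + 15) - 1*96 = 29 - 96 = -67)
U(j) = 1/(393 + j) (U(j) = 1/(j + 393) = 1/(393 + j))
U(-564) - D(n, -63 + 230) = 1/(393 - 564) - 1*(-354) = 1/(-171) + 354 = -1/171 + 354 = 60533/171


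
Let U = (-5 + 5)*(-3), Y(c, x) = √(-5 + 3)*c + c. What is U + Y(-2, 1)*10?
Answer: -20 - 20*I*√2 ≈ -20.0 - 28.284*I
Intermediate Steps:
Y(c, x) = c + I*c*√2 (Y(c, x) = √(-2)*c + c = (I*√2)*c + c = I*c*√2 + c = c + I*c*√2)
U = 0 (U = 0*(-3) = 0)
U + Y(-2, 1)*10 = 0 - 2*(1 + I*√2)*10 = 0 + (-2 - 2*I*√2)*10 = 0 + (-20 - 20*I*√2) = -20 - 20*I*√2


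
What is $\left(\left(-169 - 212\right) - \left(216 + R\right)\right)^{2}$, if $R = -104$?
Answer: $243049$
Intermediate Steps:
$\left(\left(-169 - 212\right) - \left(216 + R\right)\right)^{2} = \left(\left(-169 - 212\right) - 112\right)^{2} = \left(-381 + \left(-216 + 104\right)\right)^{2} = \left(-381 - 112\right)^{2} = \left(-493\right)^{2} = 243049$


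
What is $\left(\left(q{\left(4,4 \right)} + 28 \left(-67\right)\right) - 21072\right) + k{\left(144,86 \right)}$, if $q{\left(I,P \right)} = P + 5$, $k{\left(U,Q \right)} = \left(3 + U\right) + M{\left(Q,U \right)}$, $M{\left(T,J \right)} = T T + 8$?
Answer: $-15388$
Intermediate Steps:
$M{\left(T,J \right)} = 8 + T^{2}$ ($M{\left(T,J \right)} = T^{2} + 8 = 8 + T^{2}$)
$k{\left(U,Q \right)} = 11 + U + Q^{2}$ ($k{\left(U,Q \right)} = \left(3 + U\right) + \left(8 + Q^{2}\right) = 11 + U + Q^{2}$)
$q{\left(I,P \right)} = 5 + P$
$\left(\left(q{\left(4,4 \right)} + 28 \left(-67\right)\right) - 21072\right) + k{\left(144,86 \right)} = \left(\left(\left(5 + 4\right) + 28 \left(-67\right)\right) - 21072\right) + \left(11 + 144 + 86^{2}\right) = \left(\left(9 - 1876\right) - 21072\right) + \left(11 + 144 + 7396\right) = \left(-1867 - 21072\right) + 7551 = -22939 + 7551 = -15388$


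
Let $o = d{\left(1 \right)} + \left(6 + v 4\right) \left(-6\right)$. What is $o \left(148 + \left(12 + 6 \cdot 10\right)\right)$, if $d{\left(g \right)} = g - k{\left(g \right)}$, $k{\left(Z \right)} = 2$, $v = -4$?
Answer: $12980$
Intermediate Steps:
$d{\left(g \right)} = -2 + g$ ($d{\left(g \right)} = g - 2 = -2 + g$)
$o = 59$ ($o = \left(-2 + 1\right) + \left(6 - 16\right) \left(-6\right) = -1 + \left(6 - 16\right) \left(-6\right) = -1 - -60 = -1 + 60 = 59$)
$o \left(148 + \left(12 + 6 \cdot 10\right)\right) = 59 \left(148 + \left(12 + 6 \cdot 10\right)\right) = 59 \left(148 + \left(12 + 60\right)\right) = 59 \left(148 + 72\right) = 59 \cdot 220 = 12980$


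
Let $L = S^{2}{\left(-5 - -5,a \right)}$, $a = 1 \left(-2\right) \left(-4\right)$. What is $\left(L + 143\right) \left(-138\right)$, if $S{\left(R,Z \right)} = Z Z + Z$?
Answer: $-735126$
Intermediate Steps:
$a = 8$ ($a = \left(-2\right) \left(-4\right) = 8$)
$S{\left(R,Z \right)} = Z + Z^{2}$ ($S{\left(R,Z \right)} = Z^{2} + Z = Z + Z^{2}$)
$L = 5184$ ($L = \left(8 \left(1 + 8\right)\right)^{2} = \left(8 \cdot 9\right)^{2} = 72^{2} = 5184$)
$\left(L + 143\right) \left(-138\right) = \left(5184 + 143\right) \left(-138\right) = 5327 \left(-138\right) = -735126$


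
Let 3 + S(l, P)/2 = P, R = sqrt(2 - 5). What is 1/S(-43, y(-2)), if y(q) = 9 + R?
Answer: -I/(-12*I + 2*sqrt(3)) ≈ 0.076923 - 0.022206*I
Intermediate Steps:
R = I*sqrt(3) (R = sqrt(-3) = I*sqrt(3) ≈ 1.732*I)
y(q) = 9 + I*sqrt(3)
S(l, P) = -6 + 2*P
1/S(-43, y(-2)) = 1/(-6 + 2*(9 + I*sqrt(3))) = 1/(-6 + (18 + 2*I*sqrt(3))) = 1/(12 + 2*I*sqrt(3))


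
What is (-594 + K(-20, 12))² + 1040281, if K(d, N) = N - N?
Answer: 1393117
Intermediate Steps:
K(d, N) = 0
(-594 + K(-20, 12))² + 1040281 = (-594 + 0)² + 1040281 = (-594)² + 1040281 = 352836 + 1040281 = 1393117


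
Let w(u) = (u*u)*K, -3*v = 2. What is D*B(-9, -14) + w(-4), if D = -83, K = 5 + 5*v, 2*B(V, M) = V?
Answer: 2401/6 ≈ 400.17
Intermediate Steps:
v = -2/3 (v = -1/3*2 = -2/3 ≈ -0.66667)
B(V, M) = V/2
K = 5/3 (K = 5 + 5*(-2/3) = 5 - 10/3 = 5/3 ≈ 1.6667)
w(u) = 5*u**2/3 (w(u) = (u*u)*(5/3) = u**2*(5/3) = 5*u**2/3)
D*B(-9, -14) + w(-4) = -83*(-9)/2 + (5/3)*(-4)**2 = -83*(-9/2) + (5/3)*16 = 747/2 + 80/3 = 2401/6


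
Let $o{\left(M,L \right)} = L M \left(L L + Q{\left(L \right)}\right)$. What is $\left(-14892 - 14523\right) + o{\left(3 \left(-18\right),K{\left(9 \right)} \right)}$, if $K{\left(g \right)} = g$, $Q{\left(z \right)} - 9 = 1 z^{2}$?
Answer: $-112521$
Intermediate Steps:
$Q{\left(z \right)} = 9 + z^{2}$ ($Q{\left(z \right)} = 9 + 1 z^{2} = 9 + z^{2}$)
$o{\left(M,L \right)} = L M \left(9 + 2 L^{2}\right)$ ($o{\left(M,L \right)} = L M \left(L L + \left(9 + L^{2}\right)\right) = L M \left(L^{2} + \left(9 + L^{2}\right)\right) = L M \left(9 + 2 L^{2}\right)$)
$\left(-14892 - 14523\right) + o{\left(3 \left(-18\right),K{\left(9 \right)} \right)} = \left(-14892 - 14523\right) + 9 \cdot 3 \left(-18\right) \left(9 + 2 \cdot 9^{2}\right) = -29415 + 9 \left(-54\right) \left(9 + 2 \cdot 81\right) = -29415 + 9 \left(-54\right) \left(9 + 162\right) = -29415 + 9 \left(-54\right) 171 = -29415 - 83106 = -112521$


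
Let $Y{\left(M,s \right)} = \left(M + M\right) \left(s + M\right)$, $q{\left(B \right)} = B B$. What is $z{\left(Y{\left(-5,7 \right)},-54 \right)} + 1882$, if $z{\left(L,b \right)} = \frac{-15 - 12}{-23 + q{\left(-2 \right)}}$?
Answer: $\frac{35785}{19} \approx 1883.4$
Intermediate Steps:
$q{\left(B \right)} = B^{2}$
$Y{\left(M,s \right)} = 2 M \left(M + s\right)$
$z{\left(L,b \right)} = \frac{27}{19}$ ($z{\left(L,b \right)} = \frac{-15 - 12}{-23 + \left(-2\right)^{2}} = - \frac{27}{-23 + 4} = - \frac{27}{-19} = \left(-27\right) \left(- \frac{1}{19}\right) = \frac{27}{19}$)
$z{\left(Y{\left(-5,7 \right)},-54 \right)} + 1882 = \frac{27}{19} + 1882 = \frac{35785}{19}$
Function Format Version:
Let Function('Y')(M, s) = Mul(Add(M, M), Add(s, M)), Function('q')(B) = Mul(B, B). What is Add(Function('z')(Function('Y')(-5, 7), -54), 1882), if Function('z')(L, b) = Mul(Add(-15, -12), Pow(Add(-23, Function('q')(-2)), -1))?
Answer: Rational(35785, 19) ≈ 1883.4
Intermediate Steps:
Function('q')(B) = Pow(B, 2)
Function('Y')(M, s) = Mul(2, M, Add(M, s)) (Function('Y')(M, s) = Mul(Mul(2, M), Add(M, s)) = Mul(2, M, Add(M, s)))
Function('z')(L, b) = Rational(27, 19) (Function('z')(L, b) = Mul(Add(-15, -12), Pow(Add(-23, Pow(-2, 2)), -1)) = Mul(-27, Pow(Add(-23, 4), -1)) = Mul(-27, Pow(-19, -1)) = Mul(-27, Rational(-1, 19)) = Rational(27, 19))
Add(Function('z')(Function('Y')(-5, 7), -54), 1882) = Add(Rational(27, 19), 1882) = Rational(35785, 19)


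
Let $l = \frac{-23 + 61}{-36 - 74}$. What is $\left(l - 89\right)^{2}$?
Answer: $\frac{24147396}{3025} \approx 7982.6$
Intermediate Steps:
$l = - \frac{19}{55}$ ($l = \frac{38}{-110} = 38 \left(- \frac{1}{110}\right) = - \frac{19}{55} \approx -0.34545$)
$\left(l - 89\right)^{2} = \left(- \frac{19}{55} - 89\right)^{2} = \left(- \frac{4914}{55}\right)^{2} = \frac{24147396}{3025}$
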